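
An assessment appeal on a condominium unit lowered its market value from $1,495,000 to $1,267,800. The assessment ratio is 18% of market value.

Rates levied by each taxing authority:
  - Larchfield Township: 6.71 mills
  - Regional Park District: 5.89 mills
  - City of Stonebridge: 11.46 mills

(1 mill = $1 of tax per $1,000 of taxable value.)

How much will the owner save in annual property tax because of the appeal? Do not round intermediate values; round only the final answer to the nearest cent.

Old assessed value = $1,495,000 × 0.18 = $269,100
New assessed value = $1,267,800 × 0.18 = $228,204
Combined rate = 0.00671 + 0.00589 + 0.01146 = 0.02406
Old tax = $269,100 × 0.02406 = $6,474.546
New tax = $228,204 × 0.02406 = $5,490.58824
Reduction = $6,474.546 − $5,490.58824 = $983.95776

$983.96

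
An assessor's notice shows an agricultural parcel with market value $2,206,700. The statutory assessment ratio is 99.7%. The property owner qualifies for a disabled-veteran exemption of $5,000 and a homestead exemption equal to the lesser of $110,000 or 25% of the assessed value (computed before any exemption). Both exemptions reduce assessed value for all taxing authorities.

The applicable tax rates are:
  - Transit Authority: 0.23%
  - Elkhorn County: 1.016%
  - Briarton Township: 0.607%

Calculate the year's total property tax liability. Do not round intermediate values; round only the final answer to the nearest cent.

$38,636.53

Assessed value = $2,206,700 × 0.997 = $2,200,079.9
Homestead exemption = min($110,000, 25% × $2,200,079.9) = min($110,000, $550,019.975) = $110,000 (dollar cap binds)
Taxable value = $2,200,079.9 − $5,000 − $110,000 = $2,085,079.9
Transit Authority: $2,085,079.9 × 0.0023 = $4,795.68377
Elkhorn County: $2,085,079.9 × 0.01016 = $21,184.411784
Briarton Township: $2,085,079.9 × 0.00607 = $12,656.434993
Total = $38,636.530547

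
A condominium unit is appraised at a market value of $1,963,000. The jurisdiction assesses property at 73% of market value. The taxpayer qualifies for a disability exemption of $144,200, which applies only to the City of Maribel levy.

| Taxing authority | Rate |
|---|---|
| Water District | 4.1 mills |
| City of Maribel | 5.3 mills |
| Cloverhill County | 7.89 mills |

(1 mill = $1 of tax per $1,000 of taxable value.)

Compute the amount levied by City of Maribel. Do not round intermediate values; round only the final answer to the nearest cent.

Assessed value = $1,963,000 × 0.73 = $1,432,990
City of Maribel taxable value = $1,432,990 − $144,200 = $1,288,790
City of Maribel levy = $1,288,790 × 0.0053 = $6,830.587

$6,830.59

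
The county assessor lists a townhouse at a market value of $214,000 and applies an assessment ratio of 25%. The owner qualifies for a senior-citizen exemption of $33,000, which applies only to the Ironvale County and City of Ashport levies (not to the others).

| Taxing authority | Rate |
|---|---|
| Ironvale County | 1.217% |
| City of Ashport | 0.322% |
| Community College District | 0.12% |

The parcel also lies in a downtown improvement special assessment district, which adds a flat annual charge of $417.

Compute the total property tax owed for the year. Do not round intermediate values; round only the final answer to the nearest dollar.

Assessed value = $214,000 × 0.25 = $53,500
Ironvale County: ($53,500 − $33,000) × 0.01217 = $20,500 × 0.01217 = $249.485
City of Ashport: ($53,500 − $33,000) × 0.00322 = $20,500 × 0.00322 = $66.01
Community College District: $53,500 × 0.0012 = $64.2
Levies subtotal = $379.695
Total = $379.695 + $417 = $796.695

$797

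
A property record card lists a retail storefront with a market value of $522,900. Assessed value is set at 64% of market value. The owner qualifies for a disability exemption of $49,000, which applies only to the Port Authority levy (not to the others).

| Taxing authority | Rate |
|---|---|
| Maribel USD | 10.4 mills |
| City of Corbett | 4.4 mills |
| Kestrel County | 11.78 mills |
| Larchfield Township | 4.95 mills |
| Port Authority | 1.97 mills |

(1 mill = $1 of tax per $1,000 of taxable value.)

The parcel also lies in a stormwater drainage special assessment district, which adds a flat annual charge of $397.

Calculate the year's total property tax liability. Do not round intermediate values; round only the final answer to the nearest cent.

Assessed value = $522,900 × 0.64 = $334,656
Maribel USD: $334,656 × 0.0104 = $3,480.4224
City of Corbett: $334,656 × 0.0044 = $1,472.4864
Kestrel County: $334,656 × 0.01178 = $3,942.24768
Larchfield Township: $334,656 × 0.00495 = $1,656.5472
Port Authority: ($334,656 − $49,000) × 0.00197 = $285,656 × 0.00197 = $562.74232
Levies subtotal = $11,114.446
Total = $11,114.446 + $397 = $11,511.446

$11,511.45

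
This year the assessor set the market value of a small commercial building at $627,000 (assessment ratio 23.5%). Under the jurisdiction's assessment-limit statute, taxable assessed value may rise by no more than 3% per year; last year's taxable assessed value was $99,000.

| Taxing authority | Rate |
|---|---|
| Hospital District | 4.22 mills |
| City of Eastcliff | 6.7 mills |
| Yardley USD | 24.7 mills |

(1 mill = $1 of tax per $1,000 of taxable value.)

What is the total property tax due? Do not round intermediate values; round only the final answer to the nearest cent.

$3,632.17

Uncapped assessed value = $627,000 × 0.235 = $147,345
Cap limit = $99,000 × 1.03 = $101,970
Taxable assessed value = min($147,345, $101,970) = $101,970 (cap binds)
Hospital District: $101,970 × 0.00422 = $430.3134
City of Eastcliff: $101,970 × 0.0067 = $683.199
Yardley USD: $101,970 × 0.0247 = $2,518.659
Total = $3,632.1714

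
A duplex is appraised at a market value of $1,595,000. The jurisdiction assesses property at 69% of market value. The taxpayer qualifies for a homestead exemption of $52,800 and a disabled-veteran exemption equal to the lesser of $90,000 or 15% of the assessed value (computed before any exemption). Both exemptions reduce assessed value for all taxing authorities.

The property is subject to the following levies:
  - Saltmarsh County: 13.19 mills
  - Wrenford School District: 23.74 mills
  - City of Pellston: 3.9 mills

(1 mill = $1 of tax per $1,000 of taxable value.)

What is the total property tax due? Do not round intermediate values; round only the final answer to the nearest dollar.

$39,105

Assessed value = $1,595,000 × 0.69 = $1,100,550
Disabled-veteran exemption = min($90,000, 15% × $1,100,550) = min($90,000, $165,082.5) = $90,000 (dollar cap binds)
Taxable value = $1,100,550 − $52,800 − $90,000 = $957,750
Saltmarsh County: $957,750 × 0.01319 = $12,632.7225
Wrenford School District: $957,750 × 0.02374 = $22,736.985
City of Pellston: $957,750 × 0.0039 = $3,735.225
Total = $39,104.9325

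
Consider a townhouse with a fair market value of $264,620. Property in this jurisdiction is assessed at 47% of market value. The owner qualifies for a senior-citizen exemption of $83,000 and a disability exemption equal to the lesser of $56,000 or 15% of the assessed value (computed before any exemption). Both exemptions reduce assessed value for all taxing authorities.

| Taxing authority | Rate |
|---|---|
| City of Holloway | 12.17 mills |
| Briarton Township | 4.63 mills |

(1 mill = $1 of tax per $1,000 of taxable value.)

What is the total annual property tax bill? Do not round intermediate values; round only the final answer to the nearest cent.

Assessed value = $264,620 × 0.47 = $124,371.4
Disability exemption = min($56,000, 15% × $124,371.4) = min($56,000, $18,655.71) = $18,655.71 (percentage binds)
Taxable value = $124,371.4 − $83,000 − $18,655.71 = $22,715.69
City of Holloway: $22,715.69 × 0.01217 = $276.4499473
Briarton Township: $22,715.69 × 0.00463 = $105.1736447
Total = $381.623592

$381.62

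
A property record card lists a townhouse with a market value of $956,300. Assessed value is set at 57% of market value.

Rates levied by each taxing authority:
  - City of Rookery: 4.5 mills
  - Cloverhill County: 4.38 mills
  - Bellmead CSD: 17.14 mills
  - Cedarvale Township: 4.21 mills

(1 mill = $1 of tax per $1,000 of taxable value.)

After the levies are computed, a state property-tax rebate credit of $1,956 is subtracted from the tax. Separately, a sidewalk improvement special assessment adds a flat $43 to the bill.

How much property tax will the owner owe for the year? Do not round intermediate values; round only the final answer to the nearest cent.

Assessed value = $956,300 × 0.57 = $545,091
City of Rookery: $545,091 × 0.0045 = $2,452.9095
Cloverhill County: $545,091 × 0.00438 = $2,387.49858
Bellmead CSD: $545,091 × 0.01714 = $9,342.85974
Cedarvale Township: $545,091 × 0.00421 = $2,294.83311
Levies subtotal = $16,478.10093
After credit = $16,478.10093 − $1,956 = $14,522.10093
Total = $14,522.10093 + $43 = $14,565.10093

$14,565.10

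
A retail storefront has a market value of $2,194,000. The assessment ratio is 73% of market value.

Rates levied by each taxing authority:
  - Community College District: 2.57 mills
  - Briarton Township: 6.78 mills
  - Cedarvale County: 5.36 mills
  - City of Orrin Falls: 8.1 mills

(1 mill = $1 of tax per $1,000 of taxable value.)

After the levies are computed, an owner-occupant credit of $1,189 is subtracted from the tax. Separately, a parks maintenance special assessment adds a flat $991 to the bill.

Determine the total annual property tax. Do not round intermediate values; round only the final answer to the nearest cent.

$36,334.95

Assessed value = $2,194,000 × 0.73 = $1,601,620
Community College District: $1,601,620 × 0.00257 = $4,116.1634
Briarton Township: $1,601,620 × 0.00678 = $10,858.9836
Cedarvale County: $1,601,620 × 0.00536 = $8,584.6832
City of Orrin Falls: $1,601,620 × 0.0081 = $12,973.122
Levies subtotal = $36,532.9522
After credit = $36,532.9522 − $1,189 = $35,343.9522
Total = $35,343.9522 + $991 = $36,334.9522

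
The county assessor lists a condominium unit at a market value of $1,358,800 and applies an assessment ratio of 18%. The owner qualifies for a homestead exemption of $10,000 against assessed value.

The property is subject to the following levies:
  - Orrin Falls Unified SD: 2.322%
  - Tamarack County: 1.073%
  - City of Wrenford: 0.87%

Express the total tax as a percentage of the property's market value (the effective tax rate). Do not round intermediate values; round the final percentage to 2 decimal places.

Assessed value = $1,358,800 × 0.18 = $244,584
Taxable value = $244,584 − $10,000 = $234,584
Orrin Falls Unified SD: $234,584 × 0.02322 = $5,447.04048
Tamarack County: $234,584 × 0.01073 = $2,517.08632
City of Wrenford: $234,584 × 0.0087 = $2,040.8808
Total tax = $10,005.0076
Effective rate = $10,005.0076 ÷ $1,358,800 = 0.74% of market value

0.74%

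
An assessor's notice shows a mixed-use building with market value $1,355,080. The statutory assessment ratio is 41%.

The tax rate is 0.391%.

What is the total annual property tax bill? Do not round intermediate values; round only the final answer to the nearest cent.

$2,172.33

Assessed value = $1,355,080 × 0.41 = $555,582.8
Tax = $555,582.8 × 0.00391 = $2,172.328748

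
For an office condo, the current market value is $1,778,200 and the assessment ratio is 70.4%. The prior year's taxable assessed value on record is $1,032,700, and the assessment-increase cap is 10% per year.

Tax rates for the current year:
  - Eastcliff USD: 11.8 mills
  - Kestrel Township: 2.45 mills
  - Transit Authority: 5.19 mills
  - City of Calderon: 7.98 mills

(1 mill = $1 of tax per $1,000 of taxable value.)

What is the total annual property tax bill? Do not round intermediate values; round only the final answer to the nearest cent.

Uncapped assessed value = $1,778,200 × 0.704 = $1,251,852.8
Cap limit = $1,032,700 × 1.1 = $1,135,970
Taxable assessed value = min($1,251,852.8, $1,135,970) = $1,135,970 (cap binds)
Eastcliff USD: $1,135,970 × 0.0118 = $13,404.446
Kestrel Township: $1,135,970 × 0.00245 = $2,783.1265
Transit Authority: $1,135,970 × 0.00519 = $5,895.6843
City of Calderon: $1,135,970 × 0.00798 = $9,065.0406
Total = $31,148.2974

$31,148.30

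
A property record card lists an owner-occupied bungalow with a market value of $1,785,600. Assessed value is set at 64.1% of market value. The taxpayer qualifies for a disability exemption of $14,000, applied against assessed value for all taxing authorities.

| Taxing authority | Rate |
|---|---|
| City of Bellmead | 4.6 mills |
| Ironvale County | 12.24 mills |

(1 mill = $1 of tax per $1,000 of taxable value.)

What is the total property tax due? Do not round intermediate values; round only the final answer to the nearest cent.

Assessed value = $1,785,600 × 0.641 = $1,144,569.6
Taxable value = $1,144,569.6 − $14,000 = $1,130,569.6
City of Bellmead: $1,130,569.6 × 0.0046 = $5,200.62016
Ironvale County: $1,130,569.6 × 0.01224 = $13,838.171904
Total = $5,200.62016 + $13,838.171904 = $19,038.792064

$19,038.79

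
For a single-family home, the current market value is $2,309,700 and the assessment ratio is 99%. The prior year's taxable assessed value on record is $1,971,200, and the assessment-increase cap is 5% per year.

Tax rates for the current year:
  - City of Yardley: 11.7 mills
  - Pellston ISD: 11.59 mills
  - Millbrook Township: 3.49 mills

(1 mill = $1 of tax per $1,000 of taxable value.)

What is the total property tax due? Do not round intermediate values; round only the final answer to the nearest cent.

Uncapped assessed value = $2,309,700 × 0.99 = $2,286,603
Cap limit = $1,971,200 × 1.05 = $2,069,760
Taxable assessed value = min($2,286,603, $2,069,760) = $2,069,760 (cap binds)
City of Yardley: $2,069,760 × 0.0117 = $24,216.192
Pellston ISD: $2,069,760 × 0.01159 = $23,988.5184
Millbrook Township: $2,069,760 × 0.00349 = $7,223.4624
Total = $55,428.1728

$55,428.17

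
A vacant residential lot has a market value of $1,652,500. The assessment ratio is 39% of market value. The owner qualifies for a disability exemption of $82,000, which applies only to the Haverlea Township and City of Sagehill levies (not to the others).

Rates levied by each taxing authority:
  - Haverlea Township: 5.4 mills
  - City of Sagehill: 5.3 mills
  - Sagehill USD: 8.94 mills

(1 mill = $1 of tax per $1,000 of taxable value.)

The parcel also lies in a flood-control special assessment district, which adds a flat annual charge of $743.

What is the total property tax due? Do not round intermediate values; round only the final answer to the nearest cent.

Assessed value = $1,652,500 × 0.39 = $644,475
Haverlea Township: ($644,475 − $82,000) × 0.0054 = $562,475 × 0.0054 = $3,037.365
City of Sagehill: ($644,475 − $82,000) × 0.0053 = $562,475 × 0.0053 = $2,981.1175
Sagehill USD: $644,475 × 0.00894 = $5,761.6065
Levies subtotal = $11,780.089
Total = $11,780.089 + $743 = $12,523.089

$12,523.09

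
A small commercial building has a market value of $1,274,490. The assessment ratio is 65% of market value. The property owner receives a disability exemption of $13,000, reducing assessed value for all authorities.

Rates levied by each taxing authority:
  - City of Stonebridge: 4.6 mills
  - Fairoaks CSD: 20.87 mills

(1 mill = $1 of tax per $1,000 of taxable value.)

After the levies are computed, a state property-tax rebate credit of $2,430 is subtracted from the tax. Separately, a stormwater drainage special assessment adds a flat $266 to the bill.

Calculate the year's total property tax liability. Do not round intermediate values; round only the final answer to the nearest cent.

$18,604.71

Assessed value = $1,274,490 × 0.65 = $828,418.5
Taxable value = $828,418.5 − $13,000 = $815,418.5
City of Stonebridge: $815,418.5 × 0.0046 = $3,750.9251
Fairoaks CSD: $815,418.5 × 0.02087 = $17,017.784095
Levies subtotal = $20,768.709195
After credit = $20,768.709195 − $2,430 = $18,338.709195
Total = $18,338.709195 + $266 = $18,604.709195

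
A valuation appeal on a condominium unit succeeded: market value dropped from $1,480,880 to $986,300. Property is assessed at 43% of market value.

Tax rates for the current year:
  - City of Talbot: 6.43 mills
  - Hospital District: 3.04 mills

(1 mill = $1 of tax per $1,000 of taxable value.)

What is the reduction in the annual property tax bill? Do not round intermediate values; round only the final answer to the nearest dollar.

$2,014

Old assessed value = $1,480,880 × 0.43 = $636,778.4
New assessed value = $986,300 × 0.43 = $424,109
Combined rate = 0.00643 + 0.00304 = 0.00947
Old tax = $636,778.4 × 0.00947 = $6,030.291448
New tax = $424,109 × 0.00947 = $4,016.31223
Reduction = $6,030.291448 − $4,016.31223 = $2,013.979218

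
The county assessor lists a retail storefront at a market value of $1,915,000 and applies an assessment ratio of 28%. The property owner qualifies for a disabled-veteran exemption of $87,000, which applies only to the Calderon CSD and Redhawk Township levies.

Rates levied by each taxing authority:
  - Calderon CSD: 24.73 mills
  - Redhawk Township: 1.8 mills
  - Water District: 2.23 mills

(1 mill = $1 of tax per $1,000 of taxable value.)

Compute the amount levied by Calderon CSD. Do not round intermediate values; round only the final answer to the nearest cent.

Assessed value = $1,915,000 × 0.28 = $536,200
Calderon CSD taxable value = $536,200 − $87,000 = $449,200
Calderon CSD levy = $449,200 × 0.02473 = $11,108.716

$11,108.72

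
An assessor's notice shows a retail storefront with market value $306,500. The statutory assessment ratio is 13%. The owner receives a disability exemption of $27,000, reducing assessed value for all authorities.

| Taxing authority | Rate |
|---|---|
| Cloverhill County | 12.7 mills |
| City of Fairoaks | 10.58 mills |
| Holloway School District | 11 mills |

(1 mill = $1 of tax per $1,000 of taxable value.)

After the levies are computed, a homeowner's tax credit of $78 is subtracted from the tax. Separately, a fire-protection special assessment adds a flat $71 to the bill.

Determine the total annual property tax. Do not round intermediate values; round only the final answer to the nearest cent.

$433.33

Assessed value = $306,500 × 0.13 = $39,845
Taxable value = $39,845 − $27,000 = $12,845
Cloverhill County: $12,845 × 0.0127 = $163.1315
City of Fairoaks: $12,845 × 0.01058 = $135.9001
Holloway School District: $12,845 × 0.011 = $141.295
Levies subtotal = $440.3266
After credit = $440.3266 − $78 = $362.3266
Total = $362.3266 + $71 = $433.3266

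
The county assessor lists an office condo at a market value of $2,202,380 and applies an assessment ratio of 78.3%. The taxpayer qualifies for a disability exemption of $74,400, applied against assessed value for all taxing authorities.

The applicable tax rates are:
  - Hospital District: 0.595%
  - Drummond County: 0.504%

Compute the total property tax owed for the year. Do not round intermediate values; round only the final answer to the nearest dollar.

$18,134

Assessed value = $2,202,380 × 0.783 = $1,724,463.54
Taxable value = $1,724,463.54 − $74,400 = $1,650,063.54
Hospital District: $1,650,063.54 × 0.00595 = $9,817.878063
Drummond County: $1,650,063.54 × 0.00504 = $8,316.3202416
Total = $9,817.878063 + $8,316.3202416 = $18,134.1983046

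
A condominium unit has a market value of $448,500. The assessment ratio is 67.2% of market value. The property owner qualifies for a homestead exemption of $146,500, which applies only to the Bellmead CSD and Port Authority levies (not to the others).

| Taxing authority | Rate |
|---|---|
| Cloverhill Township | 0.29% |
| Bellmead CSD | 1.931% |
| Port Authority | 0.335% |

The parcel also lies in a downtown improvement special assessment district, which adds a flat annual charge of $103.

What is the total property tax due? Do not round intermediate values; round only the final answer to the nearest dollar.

$4,487

Assessed value = $448,500 × 0.672 = $301,392
Cloverhill Township: $301,392 × 0.0029 = $874.0368
Bellmead CSD: ($301,392 − $146,500) × 0.01931 = $154,892 × 0.01931 = $2,990.96452
Port Authority: ($301,392 − $146,500) × 0.00335 = $154,892 × 0.00335 = $518.8882
Levies subtotal = $4,383.88952
Total = $4,383.88952 + $103 = $4,486.88952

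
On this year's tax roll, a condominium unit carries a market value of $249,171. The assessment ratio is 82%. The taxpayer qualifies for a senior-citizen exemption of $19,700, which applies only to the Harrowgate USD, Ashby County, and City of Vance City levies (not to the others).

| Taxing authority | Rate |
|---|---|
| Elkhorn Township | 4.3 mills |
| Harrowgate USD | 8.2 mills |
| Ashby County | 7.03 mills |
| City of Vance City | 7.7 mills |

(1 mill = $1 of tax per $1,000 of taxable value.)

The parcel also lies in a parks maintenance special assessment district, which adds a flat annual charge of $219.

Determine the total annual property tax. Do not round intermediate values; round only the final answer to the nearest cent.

Assessed value = $249,171 × 0.82 = $204,320.22
Elkhorn Township: $204,320.22 × 0.0043 = $878.576946
Harrowgate USD: ($204,320.22 − $19,700) × 0.0082 = $184,620.22 × 0.0082 = $1,513.885804
Ashby County: ($204,320.22 − $19,700) × 0.00703 = $184,620.22 × 0.00703 = $1,297.8801466
City of Vance City: ($204,320.22 − $19,700) × 0.0077 = $184,620.22 × 0.0077 = $1,421.575694
Levies subtotal = $5,111.9185906
Total = $5,111.9185906 + $219 = $5,330.9185906

$5,330.92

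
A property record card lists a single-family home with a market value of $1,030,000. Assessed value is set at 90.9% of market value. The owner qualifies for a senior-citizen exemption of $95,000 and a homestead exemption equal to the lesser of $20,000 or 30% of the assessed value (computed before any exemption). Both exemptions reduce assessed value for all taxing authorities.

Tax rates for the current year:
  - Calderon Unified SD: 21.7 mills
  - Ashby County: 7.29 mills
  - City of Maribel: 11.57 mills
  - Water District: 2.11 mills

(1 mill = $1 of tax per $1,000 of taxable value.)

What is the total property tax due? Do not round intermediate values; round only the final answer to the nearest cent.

$35,043.59

Assessed value = $1,030,000 × 0.909 = $936,270
Homestead exemption = min($20,000, 30% × $936,270) = min($20,000, $280,881) = $20,000 (dollar cap binds)
Taxable value = $936,270 − $95,000 − $20,000 = $821,270
Calderon Unified SD: $821,270 × 0.0217 = $17,821.559
Ashby County: $821,270 × 0.00729 = $5,987.0583
City of Maribel: $821,270 × 0.01157 = $9,502.0939
Water District: $821,270 × 0.00211 = $1,732.8797
Total = $35,043.5909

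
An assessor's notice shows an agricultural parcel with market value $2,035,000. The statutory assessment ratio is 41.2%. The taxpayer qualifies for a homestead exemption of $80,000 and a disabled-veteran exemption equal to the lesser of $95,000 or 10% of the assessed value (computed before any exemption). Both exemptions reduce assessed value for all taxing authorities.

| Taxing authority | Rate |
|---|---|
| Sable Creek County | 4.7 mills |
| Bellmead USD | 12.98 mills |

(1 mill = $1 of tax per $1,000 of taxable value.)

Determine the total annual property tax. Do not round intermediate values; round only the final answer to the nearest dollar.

Assessed value = $2,035,000 × 0.412 = $838,420
Disabled-veteran exemption = min($95,000, 10% × $838,420) = min($95,000, $83,842) = $83,842 (percentage binds)
Taxable value = $838,420 − $80,000 − $83,842 = $674,578
Sable Creek County: $674,578 × 0.0047 = $3,170.5166
Bellmead USD: $674,578 × 0.01298 = $8,756.02244
Total = $11,926.53904

$11,927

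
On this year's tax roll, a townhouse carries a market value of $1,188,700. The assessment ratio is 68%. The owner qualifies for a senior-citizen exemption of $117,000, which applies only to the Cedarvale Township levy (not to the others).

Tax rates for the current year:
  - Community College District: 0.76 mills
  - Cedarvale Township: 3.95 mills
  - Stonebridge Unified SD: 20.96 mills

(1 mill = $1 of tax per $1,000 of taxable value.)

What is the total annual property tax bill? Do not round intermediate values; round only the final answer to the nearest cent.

Assessed value = $1,188,700 × 0.68 = $808,316
Community College District: $808,316 × 0.00076 = $614.32016
Cedarvale Township: ($808,316 − $117,000) × 0.00395 = $691,316 × 0.00395 = $2,730.6982
Stonebridge Unified SD: $808,316 × 0.02096 = $16,942.30336
Total = $20,287.32172

$20,287.32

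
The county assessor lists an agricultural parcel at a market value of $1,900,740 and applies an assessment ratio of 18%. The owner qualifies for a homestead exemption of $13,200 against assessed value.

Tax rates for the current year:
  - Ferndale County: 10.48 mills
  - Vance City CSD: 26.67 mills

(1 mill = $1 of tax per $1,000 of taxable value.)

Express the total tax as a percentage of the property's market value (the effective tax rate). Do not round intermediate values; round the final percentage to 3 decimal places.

0.643%

Assessed value = $1,900,740 × 0.18 = $342,133.2
Taxable value = $342,133.2 − $13,200 = $328,933.2
Ferndale County: $328,933.2 × 0.01048 = $3,447.219936
Vance City CSD: $328,933.2 × 0.02667 = $8,772.648444
Total tax = $12,219.86838
Effective rate = $12,219.86838 ÷ $1,900,740 = 0.643% of market value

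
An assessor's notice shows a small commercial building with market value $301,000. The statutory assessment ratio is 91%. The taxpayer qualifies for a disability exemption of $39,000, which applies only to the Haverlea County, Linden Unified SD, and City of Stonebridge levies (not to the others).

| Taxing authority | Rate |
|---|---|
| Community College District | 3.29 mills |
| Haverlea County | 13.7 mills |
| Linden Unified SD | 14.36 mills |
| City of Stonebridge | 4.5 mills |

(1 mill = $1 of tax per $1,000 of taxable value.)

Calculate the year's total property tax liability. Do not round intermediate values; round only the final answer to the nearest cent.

Assessed value = $301,000 × 0.91 = $273,910
Community College District: $273,910 × 0.00329 = $901.1639
Haverlea County: ($273,910 − $39,000) × 0.0137 = $234,910 × 0.0137 = $3,218.267
Linden Unified SD: ($273,910 − $39,000) × 0.01436 = $234,910 × 0.01436 = $3,373.3076
City of Stonebridge: ($273,910 − $39,000) × 0.0045 = $234,910 × 0.0045 = $1,057.095
Total = $8,549.8335

$8,549.83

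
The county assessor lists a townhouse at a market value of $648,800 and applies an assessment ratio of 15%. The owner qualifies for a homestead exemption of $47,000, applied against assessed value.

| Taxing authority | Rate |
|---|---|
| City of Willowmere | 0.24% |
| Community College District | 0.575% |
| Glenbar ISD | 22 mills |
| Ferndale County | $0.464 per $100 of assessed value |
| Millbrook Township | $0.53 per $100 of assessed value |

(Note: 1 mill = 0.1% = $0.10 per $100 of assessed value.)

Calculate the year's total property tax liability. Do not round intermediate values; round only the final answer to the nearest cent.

Assessed value = $648,800 × 0.15 = $97,320
Taxable value = $97,320 − $47,000 = $50,320
City of Willowmere: $50,320 × 0.0024 = $120.768
Community College District: $50,320 × 0.00575 = $289.34
Glenbar ISD: $50,320 × 0.022 = $1,107.04
Ferndale County: $50,320 × 0.00464 = $233.4848
Millbrook Township: $50,320 × 0.0053 = $266.696
Total = $2,017.3288

$2,017.33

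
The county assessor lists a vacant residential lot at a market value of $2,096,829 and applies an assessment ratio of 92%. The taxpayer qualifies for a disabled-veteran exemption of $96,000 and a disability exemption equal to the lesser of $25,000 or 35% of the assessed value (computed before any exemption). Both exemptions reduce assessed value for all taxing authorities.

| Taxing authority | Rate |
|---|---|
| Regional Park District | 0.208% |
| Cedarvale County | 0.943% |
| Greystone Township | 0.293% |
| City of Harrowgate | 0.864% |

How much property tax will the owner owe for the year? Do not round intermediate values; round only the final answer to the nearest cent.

Assessed value = $2,096,829 × 0.92 = $1,929,082.68
Disability exemption = min($25,000, 35% × $1,929,082.68) = min($25,000, $675,178.938) = $25,000 (dollar cap binds)
Taxable value = $1,929,082.68 − $96,000 − $25,000 = $1,808,082.68
Regional Park District: $1,808,082.68 × 0.00208 = $3,760.8119744
Cedarvale County: $1,808,082.68 × 0.00943 = $17,050.2196724
Greystone Township: $1,808,082.68 × 0.00293 = $5,297.6822524
City of Harrowgate: $1,808,082.68 × 0.00864 = $15,621.8343552
Total = $41,730.5482544

$41,730.55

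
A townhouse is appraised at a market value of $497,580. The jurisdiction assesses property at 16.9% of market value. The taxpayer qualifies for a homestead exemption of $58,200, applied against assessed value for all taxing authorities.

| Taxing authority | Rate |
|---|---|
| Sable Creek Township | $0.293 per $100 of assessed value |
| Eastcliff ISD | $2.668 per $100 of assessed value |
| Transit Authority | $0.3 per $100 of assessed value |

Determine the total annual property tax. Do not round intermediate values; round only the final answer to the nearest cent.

Assessed value = $497,580 × 0.169 = $84,091.02
Taxable value = $84,091.02 − $58,200 = $25,891.02
Sable Creek Township: $25,891.02 × 0.00293 = $75.8606886
Eastcliff ISD: $25,891.02 × 0.02668 = $690.7724136
Transit Authority: $25,891.02 × 0.003 = $77.67306
Total = $75.8606886 + $690.7724136 + $77.67306 = $844.3061622

$844.31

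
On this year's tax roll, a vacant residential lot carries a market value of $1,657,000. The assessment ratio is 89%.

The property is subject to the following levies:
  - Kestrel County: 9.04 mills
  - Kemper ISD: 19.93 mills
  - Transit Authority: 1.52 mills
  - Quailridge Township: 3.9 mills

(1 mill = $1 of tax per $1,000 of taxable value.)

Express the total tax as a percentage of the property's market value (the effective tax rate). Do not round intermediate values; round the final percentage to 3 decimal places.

Assessed value = $1,657,000 × 0.89 = $1,474,730
Kestrel County: $1,474,730 × 0.00904 = $13,331.5592
Kemper ISD: $1,474,730 × 0.01993 = $29,391.3689
Transit Authority: $1,474,730 × 0.00152 = $2,241.5896
Quailridge Township: $1,474,730 × 0.0039 = $5,751.447
Total tax = $50,715.9647
Effective rate = $50,715.9647 ÷ $1,657,000 = 3.061% of market value

3.061%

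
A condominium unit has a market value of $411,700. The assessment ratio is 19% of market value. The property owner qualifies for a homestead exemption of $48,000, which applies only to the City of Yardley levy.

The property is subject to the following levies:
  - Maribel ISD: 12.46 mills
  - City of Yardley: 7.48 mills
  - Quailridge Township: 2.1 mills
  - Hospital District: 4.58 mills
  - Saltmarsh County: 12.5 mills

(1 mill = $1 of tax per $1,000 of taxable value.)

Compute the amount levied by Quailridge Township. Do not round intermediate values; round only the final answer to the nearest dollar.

Assessed value = $411,700 × 0.19 = $78,223
Quailridge Township taxable value = $78,223 (exemption does not apply)
Quailridge Township levy = $78,223 × 0.0021 = $164.2683

$164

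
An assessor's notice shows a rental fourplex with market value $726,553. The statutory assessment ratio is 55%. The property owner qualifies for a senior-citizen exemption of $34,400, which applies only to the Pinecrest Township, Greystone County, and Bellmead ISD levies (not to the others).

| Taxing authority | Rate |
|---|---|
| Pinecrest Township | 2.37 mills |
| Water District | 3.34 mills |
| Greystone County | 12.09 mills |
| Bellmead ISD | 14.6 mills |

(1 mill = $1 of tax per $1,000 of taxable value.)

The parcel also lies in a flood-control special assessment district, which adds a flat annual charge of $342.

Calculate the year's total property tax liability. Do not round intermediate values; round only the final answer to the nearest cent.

Assessed value = $726,553 × 0.55 = $399,604.15
Pinecrest Township: ($399,604.15 − $34,400) × 0.00237 = $365,204.15 × 0.00237 = $865.5338355
Water District: $399,604.15 × 0.00334 = $1,334.677861
Greystone County: ($399,604.15 − $34,400) × 0.01209 = $365,204.15 × 0.01209 = $4,415.3181735
Bellmead ISD: ($399,604.15 − $34,400) × 0.0146 = $365,204.15 × 0.0146 = $5,331.98059
Levies subtotal = $11,947.51046
Total = $11,947.51046 + $342 = $12,289.51046

$12,289.51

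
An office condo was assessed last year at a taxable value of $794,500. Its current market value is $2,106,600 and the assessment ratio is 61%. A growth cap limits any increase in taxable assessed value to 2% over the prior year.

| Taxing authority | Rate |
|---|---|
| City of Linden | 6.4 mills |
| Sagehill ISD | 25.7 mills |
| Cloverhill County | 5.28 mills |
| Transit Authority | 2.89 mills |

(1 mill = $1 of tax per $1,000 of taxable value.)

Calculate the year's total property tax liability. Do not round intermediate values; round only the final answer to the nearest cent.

$32,634.41

Uncapped assessed value = $2,106,600 × 0.61 = $1,285,026
Cap limit = $794,500 × 1.02 = $810,390
Taxable assessed value = min($1,285,026, $810,390) = $810,390 (cap binds)
City of Linden: $810,390 × 0.0064 = $5,186.496
Sagehill ISD: $810,390 × 0.0257 = $20,827.023
Cloverhill County: $810,390 × 0.00528 = $4,278.8592
Transit Authority: $810,390 × 0.00289 = $2,342.0271
Total = $32,634.4053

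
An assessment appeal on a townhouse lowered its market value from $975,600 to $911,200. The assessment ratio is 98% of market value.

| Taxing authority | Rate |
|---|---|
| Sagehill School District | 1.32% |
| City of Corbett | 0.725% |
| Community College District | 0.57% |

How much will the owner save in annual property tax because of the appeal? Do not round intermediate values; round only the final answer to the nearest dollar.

$1,650

Old assessed value = $975,600 × 0.98 = $956,088
New assessed value = $911,200 × 0.98 = $892,976
Combined rate = 0.0132 + 0.00725 + 0.0057 = 0.02615
Old tax = $956,088 × 0.02615 = $25,001.7012
New tax = $892,976 × 0.02615 = $23,351.3224
Reduction = $25,001.7012 − $23,351.3224 = $1,650.3788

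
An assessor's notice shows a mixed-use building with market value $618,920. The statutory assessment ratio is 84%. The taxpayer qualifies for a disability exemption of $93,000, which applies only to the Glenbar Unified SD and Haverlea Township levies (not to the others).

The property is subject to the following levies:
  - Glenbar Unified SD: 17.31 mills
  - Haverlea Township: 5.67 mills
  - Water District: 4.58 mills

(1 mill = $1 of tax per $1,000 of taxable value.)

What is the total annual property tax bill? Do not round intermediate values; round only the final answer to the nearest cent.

$12,191.11

Assessed value = $618,920 × 0.84 = $519,892.8
Glenbar Unified SD: ($519,892.8 − $93,000) × 0.01731 = $426,892.8 × 0.01731 = $7,389.514368
Haverlea Township: ($519,892.8 − $93,000) × 0.00567 = $426,892.8 × 0.00567 = $2,420.482176
Water District: $519,892.8 × 0.00458 = $2,381.109024
Total = $12,191.105568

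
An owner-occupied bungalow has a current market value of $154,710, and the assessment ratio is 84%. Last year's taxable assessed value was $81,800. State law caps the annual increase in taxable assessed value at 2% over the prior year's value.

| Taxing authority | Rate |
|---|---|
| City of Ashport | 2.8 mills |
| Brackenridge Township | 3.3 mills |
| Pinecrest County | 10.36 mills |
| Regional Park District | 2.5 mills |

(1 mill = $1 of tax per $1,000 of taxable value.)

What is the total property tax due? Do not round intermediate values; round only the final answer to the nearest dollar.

Uncapped assessed value = $154,710 × 0.84 = $129,956.4
Cap limit = $81,800 × 1.02 = $83,436
Taxable assessed value = min($129,956.4, $83,436) = $83,436 (cap binds)
City of Ashport: $83,436 × 0.0028 = $233.6208
Brackenridge Township: $83,436 × 0.0033 = $275.3388
Pinecrest County: $83,436 × 0.01036 = $864.39696
Regional Park District: $83,436 × 0.0025 = $208.59
Total = $1,581.94656

$1,582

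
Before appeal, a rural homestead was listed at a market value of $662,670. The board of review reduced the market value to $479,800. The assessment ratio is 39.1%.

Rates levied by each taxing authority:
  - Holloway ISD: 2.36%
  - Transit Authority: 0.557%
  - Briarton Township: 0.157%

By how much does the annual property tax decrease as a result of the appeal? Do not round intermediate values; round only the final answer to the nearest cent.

Old assessed value = $662,670 × 0.391 = $259,103.97
New assessed value = $479,800 × 0.391 = $187,601.8
Combined rate = 0.0236 + 0.00557 + 0.00157 = 0.03074
Old tax = $259,103.97 × 0.03074 = $7,964.8560378
New tax = $187,601.8 × 0.03074 = $5,766.879332
Reduction = $7,964.8560378 − $5,766.879332 = $2,197.9767058

$2,197.98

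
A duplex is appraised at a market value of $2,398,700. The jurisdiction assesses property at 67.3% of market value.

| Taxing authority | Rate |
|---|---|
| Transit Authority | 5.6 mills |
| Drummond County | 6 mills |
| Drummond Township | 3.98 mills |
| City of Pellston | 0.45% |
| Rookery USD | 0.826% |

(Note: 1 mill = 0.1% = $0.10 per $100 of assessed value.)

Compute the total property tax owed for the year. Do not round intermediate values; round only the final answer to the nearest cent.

$45,749.97

Assessed value = $2,398,700 × 0.673 = $1,614,325.1
Transit Authority: $1,614,325.1 × 0.0056 = $9,040.22056
Drummond County: $1,614,325.1 × 0.006 = $9,685.9506
Drummond Township: $1,614,325.1 × 0.00398 = $6,425.013898
City of Pellston: $1,614,325.1 × 0.0045 = $7,264.46295
Rookery USD: $1,614,325.1 × 0.00826 = $13,334.325326
Total = $45,749.973334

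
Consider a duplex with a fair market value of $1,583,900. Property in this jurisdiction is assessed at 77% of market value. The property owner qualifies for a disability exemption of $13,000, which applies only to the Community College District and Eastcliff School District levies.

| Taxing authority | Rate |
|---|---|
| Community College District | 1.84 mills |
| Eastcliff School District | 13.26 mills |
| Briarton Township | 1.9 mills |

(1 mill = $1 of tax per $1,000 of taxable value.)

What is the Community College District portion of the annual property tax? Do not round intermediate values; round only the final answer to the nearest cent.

$2,220.15

Assessed value = $1,583,900 × 0.77 = $1,219,603
Community College District taxable value = $1,219,603 − $13,000 = $1,206,603
Community College District levy = $1,206,603 × 0.00184 = $2,220.14952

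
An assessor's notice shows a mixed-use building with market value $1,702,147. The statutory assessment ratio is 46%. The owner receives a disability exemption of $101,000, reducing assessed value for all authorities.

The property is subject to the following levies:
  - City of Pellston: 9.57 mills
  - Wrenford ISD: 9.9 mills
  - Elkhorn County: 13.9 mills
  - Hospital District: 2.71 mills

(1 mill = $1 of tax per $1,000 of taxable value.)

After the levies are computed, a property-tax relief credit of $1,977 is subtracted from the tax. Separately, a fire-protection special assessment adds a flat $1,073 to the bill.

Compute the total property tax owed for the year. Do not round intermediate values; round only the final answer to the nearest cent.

$23,702.11

Assessed value = $1,702,147 × 0.46 = $782,987.62
Taxable value = $782,987.62 − $101,000 = $681,987.62
City of Pellston: $681,987.62 × 0.00957 = $6,526.6215234
Wrenford ISD: $681,987.62 × 0.0099 = $6,751.677438
Elkhorn County: $681,987.62 × 0.0139 = $9,479.627918
Hospital District: $681,987.62 × 0.00271 = $1,848.1864502
Levies subtotal = $24,606.1133296
After credit = $24,606.1133296 − $1,977 = $22,629.1133296
Total = $22,629.1133296 + $1,073 = $23,702.1133296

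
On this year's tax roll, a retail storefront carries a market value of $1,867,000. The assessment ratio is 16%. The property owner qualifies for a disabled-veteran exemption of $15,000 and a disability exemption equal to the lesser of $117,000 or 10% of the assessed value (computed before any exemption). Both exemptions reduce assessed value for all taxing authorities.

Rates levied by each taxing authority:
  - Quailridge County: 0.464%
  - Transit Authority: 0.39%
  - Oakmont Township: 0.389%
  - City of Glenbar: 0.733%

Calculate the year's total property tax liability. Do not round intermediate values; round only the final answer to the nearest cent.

$5,016.04

Assessed value = $1,867,000 × 0.16 = $298,720
Disability exemption = min($117,000, 10% × $298,720) = min($117,000, $29,872) = $29,872 (percentage binds)
Taxable value = $298,720 − $15,000 − $29,872 = $253,848
Quailridge County: $253,848 × 0.00464 = $1,177.85472
Transit Authority: $253,848 × 0.0039 = $990.0072
Oakmont Township: $253,848 × 0.00389 = $987.46872
City of Glenbar: $253,848 × 0.00733 = $1,860.70584
Total = $5,016.03648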